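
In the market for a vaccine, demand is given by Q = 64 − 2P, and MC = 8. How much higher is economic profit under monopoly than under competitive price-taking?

π rises by 288

Inverting demand: P = 32 − 0.5Q.
Competitive firms price at marginal cost: P = 8, giving Q = 48.
Profit = (8 − 8)·48 = 0.
Monopoly sets MR = MC: 32 − Q = 8 ⇒ Q = 24, P = 32 − 0.5·24 = 20.
Profit = (20 − 8)·24 = 288.
Change in economic profit: 288 − 0 = 288.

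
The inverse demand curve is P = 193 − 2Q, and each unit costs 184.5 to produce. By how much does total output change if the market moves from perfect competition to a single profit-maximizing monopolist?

Perfect competition: P = MC = 184.5, so 193 − 2Q = 184.5 and Q = 4.25.
Monopoly sets MR = MC: 193 − 4Q = 184.5 ⇒ Q = 2.125, P = 193 − 2·2.125 = 188.75.
Change in total output: 2.125 − 4.25 = −2.125.

Q falls by 2.125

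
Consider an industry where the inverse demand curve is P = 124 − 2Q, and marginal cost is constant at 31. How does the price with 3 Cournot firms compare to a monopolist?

With 3 symmetric Cournot firms, each firm's FOC gives 124 − 8q = 31, so q = 11.625, Q = 3·11.625 = 34.875, and P = 54.25.
The monopolist equates marginal revenue to marginal cost: 124 − 4Q = 31, so Q = 23.25. From demand, P = 77.5.

Cournot: P = 54.25; Monopoly: P = 77.5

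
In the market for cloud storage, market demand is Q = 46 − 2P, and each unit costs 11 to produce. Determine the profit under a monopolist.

Profit = 72

Inverting demand: P = 23 − 0.5Q.
A monopolist chooses Q where MR = MC. MR = 23 − Q; setting this equal to 11 gives Q = 12 and P = 17.
Profit = (17 − 11)·12 = 72.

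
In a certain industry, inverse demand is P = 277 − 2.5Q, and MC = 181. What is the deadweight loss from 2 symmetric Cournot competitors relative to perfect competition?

DWL = 204.8

Competitive firms price at marginal cost: P = 181, giving Q = 38.4.
In a 2-firm Cournot equilibrium, symmetry and the first-order condition give q = (277 − 181)/(7.5) = 12.8. So Q = 25.6 and P = 213.
DWL is the triangle between Q = 25.6 and Q = 38.4: ½·(38.4 − 25.6)·(213 − 181) = 204.8.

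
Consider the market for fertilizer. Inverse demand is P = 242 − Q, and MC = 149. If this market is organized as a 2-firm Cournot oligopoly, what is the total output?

Q = 62

With 2 symmetric Cournot firms, each firm's FOC gives 242 − 3q = 149, so q = 31, Q = 2·31 = 62, and P = 180.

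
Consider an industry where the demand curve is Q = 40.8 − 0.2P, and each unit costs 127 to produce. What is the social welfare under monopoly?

TS = 444.675

Inverting demand: P = 204 − 5Q.
Monopoly sets MR = MC: 204 − 10Q = 127 ⇒ Q = 7.7, P = 204 − 5·7.7 = 165.5.
CS = ½·(204 − 165.5)·7.7 = 148.225; PS = (165.5 − 127)·7.7 = 296.45; TS = 444.675.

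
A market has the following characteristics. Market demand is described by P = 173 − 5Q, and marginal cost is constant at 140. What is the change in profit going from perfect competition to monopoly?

π rises by 54.45

Under competition P = MC = 140, so Q = (173 − 140)/5 = 6.6.
Profit = (140 − 140)·6.6 = 0.
The monopolist equates marginal revenue to marginal cost: 173 − 10Q = 140, so Q = 3.3. From demand, P = 156.5.
Profit = (156.5 − 140)·3.3 = 54.45.
Change in profit: 54.45 − 0 = 54.45.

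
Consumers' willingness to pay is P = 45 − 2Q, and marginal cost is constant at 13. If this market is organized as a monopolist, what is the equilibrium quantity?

Monopoly sets MR = MC: 45 − 4Q = 13 ⇒ Q = 8, P = 45 − 2·8 = 29.

Q = 8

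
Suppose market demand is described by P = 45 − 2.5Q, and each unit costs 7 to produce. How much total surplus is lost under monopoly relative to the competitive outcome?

DWL = 72.2

Under competition P = MC = 7, so Q = (45 − 7)/2.5 = 15.2.
The monopolist equates marginal revenue to marginal cost: 45 − 5Q = 7, so Q = 7.6. From demand, P = 26.
DWL is the triangle between Q = 7.6 and Q = 15.2: ½·(15.2 − 7.6)·(26 − 7) = 72.2.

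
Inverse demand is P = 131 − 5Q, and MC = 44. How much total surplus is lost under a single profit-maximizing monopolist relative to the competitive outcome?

DWL = 189.225

Under competition P = MC = 44, so Q = (131 − 44)/5 = 17.4.
The monopolist equates marginal revenue to marginal cost: 131 − 10Q = 44, so Q = 8.7. From demand, P = 87.5.
DWL is the triangle between Q = 8.7 and Q = 17.4: ½·(17.4 − 8.7)·(87.5 − 44) = 189.225.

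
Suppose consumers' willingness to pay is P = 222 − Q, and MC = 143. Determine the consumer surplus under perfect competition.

Under competition P = MC = 143, so Q = (222 − 143)/1 = 79.
CS = ½·(222 − 143)·79 = 3120.5.

CS = 3120.5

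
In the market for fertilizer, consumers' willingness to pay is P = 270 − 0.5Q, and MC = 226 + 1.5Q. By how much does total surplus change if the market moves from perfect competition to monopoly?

Total surplus falls by 19.36

Competitive equilibrium sets price equal to marginal cost: 270 − 0.5Q = 226 + 1.5Q, so Q = 22 and P = 259.
CS = ½·(270 − 259)·22 = 121; PS = (259·22 − 226·22 − ½·1.5·22²) = 363; TS = 484.
A monopolist chooses Q where MR = MC. MR = 270 − Q; setting this equal to 226 + 1.5Q gives Q = 17.6 and P = 261.2.
CS = ½·(270 − 261.2)·17.6 = 77.44; PS = (261.2·17.6 − 226·17.6 − ½·1.5·17.6²) = 387.2; TS = 464.64.
Change in total surplus: 464.64 − 484 = −19.36.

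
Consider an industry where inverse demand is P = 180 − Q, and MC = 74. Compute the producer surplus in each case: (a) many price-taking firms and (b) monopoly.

Perfect competition: P = MC = 74, so 180 − Q = 74 and Q = 106.
PS = (74 − 74)·106 = 0.
A monopolist chooses Q where MR = MC. MR = 180 − 2Q; setting this equal to 74 gives Q = 53 and P = 127.
PS = (127 − 74)·53 = 2809.

Competition: PS = 0; Monopoly: PS = 2809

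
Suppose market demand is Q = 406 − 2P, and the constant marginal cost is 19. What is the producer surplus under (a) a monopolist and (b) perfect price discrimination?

Monopoly: PS = 16928; Perfect PD: PS = 33856

Inverting demand: P = 203 − 0.5Q.
The monopolist equates marginal revenue to marginal cost: 203 − Q = 19, so Q = 184. From demand, P = 111.
PS = (111 − 19)·184 = 16928.
A perfectly discriminating monopolist sells every unit with P(Q) ≥ MC(Q), so output equals the competitive quantity Q = 368. Each buyer pays their reservation price, so CS = 0 and the firm captures all surplus.
PS = ½·(203 − 19)·368 = 33856.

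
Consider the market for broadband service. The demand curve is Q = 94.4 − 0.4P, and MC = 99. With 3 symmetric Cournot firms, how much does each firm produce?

Inverting demand: P = 236 − 2.5Q.
In a 3-firm Cournot equilibrium, symmetry and the first-order condition give q = (236 − 99)/(10) = 13.7. So Q = 41.1 and P = 133.25.

q_i = 13.7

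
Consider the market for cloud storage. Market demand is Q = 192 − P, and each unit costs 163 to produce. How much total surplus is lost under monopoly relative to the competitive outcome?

DWL = 105.125

Inverting demand: P = 192 − Q.
Competitive firms price at marginal cost: P = 163, giving Q = 29.
The monopolist equates marginal revenue to marginal cost: 192 − 2Q = 163, so Q = 14.5. From demand, P = 177.5.
DWL is the triangle between Q = 14.5 and Q = 29: ½·(29 − 14.5)·(177.5 − 163) = 105.125.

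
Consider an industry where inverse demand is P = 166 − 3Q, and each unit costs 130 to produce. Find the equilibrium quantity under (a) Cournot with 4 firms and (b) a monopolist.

Cournot: Q = 9.6; Monopoly: Q = 6

With 4 symmetric Cournot firms, each firm's FOC gives 166 − 15q = 130, so q = 2.4, Q = 4·2.4 = 9.6, and P = 137.2.
The monopolist equates marginal revenue to marginal cost: 166 − 6Q = 130, so Q = 6. From demand, P = 148.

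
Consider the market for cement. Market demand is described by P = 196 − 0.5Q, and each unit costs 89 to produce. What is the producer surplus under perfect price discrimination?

PS = 11449

With perfect price discrimination, output is the efficient level Q = 214 (where demand meets MC), but every buyer pays their willingness to pay: CS = 0 and PS = total surplus.
PS = ½·(196 − 89)·214 = 11449.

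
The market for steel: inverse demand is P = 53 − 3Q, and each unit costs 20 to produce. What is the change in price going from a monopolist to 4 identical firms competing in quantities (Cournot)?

P falls by 9.9

Monopoly sets MR = MC: 53 − 6Q = 20 ⇒ Q = 5.5, P = 53 − 3·5.5 = 36.5.
With 4 symmetric Cournot firms, each firm's FOC gives 53 − 15q = 20, so q = 2.2, Q = 4·2.2 = 8.8, and P = 26.6.
Change in price: 26.6 − 36.5 = −9.9.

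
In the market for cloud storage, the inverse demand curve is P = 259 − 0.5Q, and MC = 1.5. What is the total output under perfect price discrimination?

Under first-degree price discrimination the firm charges each unit its demand price and produces up to where P = MC, i.e. Q = 515. Consumer surplus is zero; producer surplus equals total surplus.

Q = 515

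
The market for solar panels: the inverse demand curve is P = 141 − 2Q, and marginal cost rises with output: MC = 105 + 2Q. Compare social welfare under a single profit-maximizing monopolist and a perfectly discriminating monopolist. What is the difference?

TS rises by 18

Monopoly sets MR = MC: 141 − 4Q = 105 + 2Q ⇒ Q = 6, P = 141 − 2·6 = 129.
CS = ½·(141 − 129)·6 = 36; PS = (129·6 − 105·6 − ½·2·6²) = 108; TS = 144.
A perfectly discriminating monopolist sells every unit with P(Q) ≥ MC(Q), so output equals the competitive quantity Q = 9. Each buyer pays their reservation price, so CS = 0 and the firm captures all surplus.
TS = 162 (equal to competitive TS).
Change in social welfare: 162 − 144 = 18.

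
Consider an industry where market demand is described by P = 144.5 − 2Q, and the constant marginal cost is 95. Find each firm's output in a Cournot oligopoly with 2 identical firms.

q_i = 8.25

Cournot with 2 identical firms: the symmetric best-response condition is 144.5 − 6q = 95. Each firm produces q = 8.25, total output Q = 16.5, price P = 111.5.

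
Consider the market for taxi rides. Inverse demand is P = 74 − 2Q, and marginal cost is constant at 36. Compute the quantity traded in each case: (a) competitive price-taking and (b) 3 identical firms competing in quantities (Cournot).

Competitive firms price at marginal cost: P = 36, giving Q = 19.
In a 3-firm Cournot equilibrium, symmetry and the first-order condition give q = (74 − 36)/(8) = 4.75. So Q = 14.25 and P = 45.5.

Competition: Q = 19; Cournot: Q = 14.25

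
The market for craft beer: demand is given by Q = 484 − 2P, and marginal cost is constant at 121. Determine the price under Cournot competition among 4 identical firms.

Inverting demand: P = 242 − 0.5Q.
In a 4-firm Cournot equilibrium, symmetry and the first-order condition give q = (242 − 121)/(2.5) = 48.4. So Q = 193.6 and P = 145.2.

P = 145.2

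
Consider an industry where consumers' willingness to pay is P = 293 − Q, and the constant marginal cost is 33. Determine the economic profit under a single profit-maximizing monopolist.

Profit = 16900

The monopolist equates marginal revenue to marginal cost: 293 − 2Q = 33, so Q = 130. From demand, P = 163.
Profit = (163 − 33)·130 = 16900.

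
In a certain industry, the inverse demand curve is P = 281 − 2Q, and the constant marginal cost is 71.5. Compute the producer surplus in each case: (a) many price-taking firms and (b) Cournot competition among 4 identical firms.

Competition: PS = 0; Cournot: PS = 3511.22

Under competition P = MC = 71.5, so Q = (281 − 71.5)/2 = 104.75.
PS = (71.5 − 71.5)·104.75 = 0.
With 4 symmetric Cournot firms, each firm's FOC gives 281 − 10q = 71.5, so q = 20.95, Q = 4·20.95 = 83.8, and P = 113.4.
PS = (113.4 − 71.5)·83.8 = 3511.22.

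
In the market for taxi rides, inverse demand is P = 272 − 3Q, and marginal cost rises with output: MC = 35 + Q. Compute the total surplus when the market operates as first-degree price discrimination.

TS = 7021.125

With perfect price discrimination, output is the efficient level Q = 59.25 (where demand meets MC), but every buyer pays their willingness to pay: CS = 0 and PS = total surplus.
TS = 7021.125 (equal to competitive TS).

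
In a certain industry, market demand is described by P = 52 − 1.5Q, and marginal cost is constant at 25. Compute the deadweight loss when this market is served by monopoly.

Perfect competition: P = MC = 25, so 52 − 1.5Q = 25 and Q = 18.
Monopoly sets MR = MC: 52 − 3Q = 25 ⇒ Q = 9, P = 52 − 1.5·9 = 38.5.
DWL is the triangle between Q = 9 and Q = 18: ½·(18 − 9)·(38.5 − 25) = 60.75.

DWL = 60.75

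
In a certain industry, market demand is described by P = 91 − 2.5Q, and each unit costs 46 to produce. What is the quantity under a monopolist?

The monopolist equates marginal revenue to marginal cost: 91 − 5Q = 46, so Q = 9. From demand, P = 68.5.

Q = 9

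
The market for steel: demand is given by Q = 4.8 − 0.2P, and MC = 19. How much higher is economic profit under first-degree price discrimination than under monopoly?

Inverting demand: P = 24 − 5Q.
A monopolist chooses Q where MR = MC. MR = 24 − 10Q; setting this equal to 19 gives Q = 0.5 and P = 21.5.
Profit = (21.5 − 19)·0.5 = 1.25.
A perfectly discriminating monopolist sells every unit with P(Q) ≥ MC(Q), so output equals the competitive quantity Q = 1. Each buyer pays their reservation price, so CS = 0 and the firm captures all surplus.
PS equals the full surplus area, 2.5. Profit = 2.5 = 2.5.
Change in economic profit: 2.5 − 1.25 = 1.25.

π rises by 1.25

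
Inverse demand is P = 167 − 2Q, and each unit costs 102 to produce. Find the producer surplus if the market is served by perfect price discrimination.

With perfect price discrimination, output is the efficient level Q = 32.5 (where demand meets MC), but every buyer pays their willingness to pay: CS = 0 and PS = total surplus.
PS = ½·(167 − 102)·32.5 = 1056.25.

PS = 1056.25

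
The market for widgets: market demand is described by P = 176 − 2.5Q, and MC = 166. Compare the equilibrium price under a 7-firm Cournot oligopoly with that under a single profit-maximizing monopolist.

Cournot: P = 167.25; Monopoly: P = 171

With 7 symmetric Cournot firms, each firm's FOC gives 176 − 20q = 166, so q = 0.5, Q = 7·0.5 = 3.5, and P = 167.25.
Monopoly sets MR = MC: 176 − 5Q = 166 ⇒ Q = 2, P = 176 − 2.5·2 = 171.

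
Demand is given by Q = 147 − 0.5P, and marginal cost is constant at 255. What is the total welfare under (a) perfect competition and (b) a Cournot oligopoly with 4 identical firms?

Inverting demand: P = 294 − 2Q.
Competitive firms price at marginal cost: P = 255, giving Q = 19.5.
CS = ½·(294 − 255)·19.5 = 380.25; PS = (255 − 255)·19.5 = 0; TS = 380.25.
Cournot with 4 identical firms: the symmetric best-response condition is 294 − 10q = 255. Each firm produces q = 3.9, total output Q = 15.6, price P = 262.8.
CS = ½·(294 − 262.8)·15.6 = 243.36; PS = (262.8 − 255)·15.6 = 121.68; TS = 365.04.

Competition: TS = 380.25; Cournot: TS = 365.04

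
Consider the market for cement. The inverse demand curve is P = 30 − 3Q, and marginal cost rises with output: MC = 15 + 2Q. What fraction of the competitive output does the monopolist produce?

Monopoly sets MR = MC: 30 − 6Q = 15 + 2Q ⇒ Q = 1.875, P = 30 − 3·1.875 = 24.375.
Competitive equilibrium sets price equal to marginal cost: 30 − 3Q = 15 + 2Q, so Q = 3 and P = 21.
Ratio Q_m/Q_c = 1.875/3 = 0.625.

Q_m/Q_c = 0.625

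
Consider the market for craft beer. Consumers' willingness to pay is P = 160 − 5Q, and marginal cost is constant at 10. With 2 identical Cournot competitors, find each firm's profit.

In a 2-firm Cournot equilibrium, symmetry and the first-order condition give q = (160 − 10)/(15) = 10. So Q = 20 and P = 60.
Each firm's profit = (60 − 10)·10 = 500.

π_i = 500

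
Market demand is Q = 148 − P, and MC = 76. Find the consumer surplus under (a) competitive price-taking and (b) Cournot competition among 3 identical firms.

Competition: CS = 2592; Cournot: CS = 1458

Inverting demand: P = 148 − Q.
Perfect competition: P = MC = 76, so 148 − Q = 76 and Q = 72.
CS = ½·(148 − 76)·72 = 2592.
With 3 symmetric Cournot firms, each firm's FOC gives 148 − 4q = 76, so q = 18, Q = 3·18 = 54, and P = 94.
CS = ½·(148 − 94)·54 = 1458.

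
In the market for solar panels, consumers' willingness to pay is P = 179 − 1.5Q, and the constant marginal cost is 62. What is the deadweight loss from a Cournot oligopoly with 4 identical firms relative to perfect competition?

DWL = 182.52

Perfect competition: P = MC = 62, so 179 − 1.5Q = 62 and Q = 78.
In a 4-firm Cournot equilibrium, symmetry and the first-order condition give q = (179 − 62)/(7.5) = 15.6. So Q = 62.4 and P = 85.4.
DWL is the triangle between Q = 62.4 and Q = 78: ½·(78 − 62.4)·(85.4 − 62) = 182.52.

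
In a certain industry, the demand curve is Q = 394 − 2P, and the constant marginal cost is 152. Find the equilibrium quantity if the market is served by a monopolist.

Q = 45

Inverting demand: P = 197 − 0.5Q.
Monopoly sets MR = MC: 197 − Q = 152 ⇒ Q = 45, P = 197 − 0.5·45 = 174.5.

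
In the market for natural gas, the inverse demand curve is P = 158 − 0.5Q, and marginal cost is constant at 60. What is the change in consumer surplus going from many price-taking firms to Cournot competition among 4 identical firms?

Consumer surplus falls by 3457.44

Under competition P = MC = 60, so Q = (158 − 60)/0.5 = 196.
CS = ½·(158 − 60)·196 = 9604.
With 4 symmetric Cournot firms, each firm's FOC gives 158 − 2.5q = 60, so q = 39.2, Q = 4·39.2 = 156.8, and P = 79.6.
CS = ½·(158 − 79.6)·156.8 = 6146.56.
Change in consumer surplus: 6146.56 − 9604 = −3457.44.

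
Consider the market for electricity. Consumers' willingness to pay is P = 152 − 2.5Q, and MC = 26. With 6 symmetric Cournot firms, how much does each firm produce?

q_i = 7.2

Cournot with 6 identical firms: the symmetric best-response condition is 152 − 17.5q = 26. Each firm produces q = 7.2, total output Q = 43.2, price P = 44.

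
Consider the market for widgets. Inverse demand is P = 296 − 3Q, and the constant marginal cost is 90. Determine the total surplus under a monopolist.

TS = 5304.5

Monopoly sets MR = MC: 296 − 6Q = 90 ⇒ Q = 103/3, P = 296 − 3·103/3 = 193.
CS = ½·(296 − 193)·103/3 = 10609/6; PS = (193 − 90)·103/3 = 10609/3; TS = 5304.5.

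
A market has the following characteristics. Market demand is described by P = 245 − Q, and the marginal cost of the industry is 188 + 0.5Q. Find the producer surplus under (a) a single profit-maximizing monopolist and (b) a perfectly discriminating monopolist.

Monopoly sets MR = MC: 245 − 2Q = 188 + 0.5Q ⇒ Q = 22.8, P = 245 − 22.8 = 222.2.
PS = P·Q − VC(Q) = 222.2·22.8 − (188·22.8 + ½·0.5·22.8²) = 649.8.
A perfectly discriminating monopolist sells every unit with P(Q) ≥ MC(Q), so output equals the competitive quantity Q = 38. Each buyer pays their reservation price, so CS = 0 and the firm captures all surplus.
PS = ½·(245 − 188)·38 = 1083.

Monopoly: PS = 649.8; Perfect PD: PS = 1083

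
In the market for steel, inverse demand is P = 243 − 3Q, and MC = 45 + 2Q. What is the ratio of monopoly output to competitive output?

Q_m/Q_c = 0.625

The monopolist equates marginal revenue to marginal cost: 243 − 6Q = 45 + 2Q, so Q = 24.75. From demand, P = 168.75.
Under competition P = MC: 243 − 3Q = 45 + 2Q ⇒ Q = 39.6, P = 124.2.
Ratio Q_m/Q_c = 24.75/39.6 = 0.625.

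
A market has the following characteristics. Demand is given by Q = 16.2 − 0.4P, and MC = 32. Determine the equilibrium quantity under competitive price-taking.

Inverting demand: P = 40.5 − 2.5Q.
Competitive firms price at marginal cost: P = 32, giving Q = 3.4.

Q = 3.4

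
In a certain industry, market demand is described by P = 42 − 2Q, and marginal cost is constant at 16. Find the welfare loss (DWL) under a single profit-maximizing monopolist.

DWL = 42.25

Competitive firms price at marginal cost: P = 16, giving Q = 13.
Monopoly sets MR = MC: 42 − 4Q = 16 ⇒ Q = 6.5, P = 42 − 2·6.5 = 29.
DWL is the triangle between Q = 6.5 and Q = 13: ½·(13 − 6.5)·(29 − 16) = 42.25.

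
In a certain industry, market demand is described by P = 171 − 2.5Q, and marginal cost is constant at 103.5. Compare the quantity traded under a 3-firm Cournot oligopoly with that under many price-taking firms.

Cournot: Q = 20.25; Competition: Q = 27

Cournot with 3 identical firms: the symmetric best-response condition is 171 − 10q = 103.5. Each firm produces q = 6.75, total output Q = 20.25, price P = 120.375.
Competitive firms price at marginal cost: P = 103.5, giving Q = 27.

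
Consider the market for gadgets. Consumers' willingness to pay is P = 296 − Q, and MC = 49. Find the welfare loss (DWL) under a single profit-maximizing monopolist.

DWL = 7626.125

Competitive firms price at marginal cost: P = 49, giving Q = 247.
The monopolist equates marginal revenue to marginal cost: 296 − 2Q = 49, so Q = 123.5. From demand, P = 172.5.
DWL is the triangle between Q = 123.5 and Q = 247: ½·(247 − 123.5)·(172.5 − 49) = 7626.125.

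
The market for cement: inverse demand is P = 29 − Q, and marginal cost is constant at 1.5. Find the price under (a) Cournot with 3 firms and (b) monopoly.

Cournot: P = 8.375; Monopoly: P = 15.25

With 3 symmetric Cournot firms, each firm's FOC gives 29 − 4q = 1.5, so q = 6.875, Q = 3·6.875 = 20.625, and P = 8.375.
The monopolist equates marginal revenue to marginal cost: 29 − 2Q = 1.5, so Q = 13.75. From demand, P = 15.25.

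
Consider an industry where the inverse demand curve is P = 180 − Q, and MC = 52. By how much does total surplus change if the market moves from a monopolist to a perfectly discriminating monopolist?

Total surplus rises by 2048

The monopolist equates marginal revenue to marginal cost: 180 − 2Q = 52, so Q = 64. From demand, P = 116.
CS = ½·(180 − 116)·64 = 2048; PS = (116 − 52)·64 = 4096; TS = 6144.
With perfect price discrimination, output is the efficient level Q = 128 (where demand meets MC), but every buyer pays their willingness to pay: CS = 0 and PS = total surplus.
TS = 8192 (equal to competitive TS).
Change in total surplus: 8192 − 6144 = 2048.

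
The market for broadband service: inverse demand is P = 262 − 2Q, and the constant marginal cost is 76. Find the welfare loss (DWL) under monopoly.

Perfect competition: P = MC = 76, so 262 − 2Q = 76 and Q = 93.
The monopolist equates marginal revenue to marginal cost: 262 − 4Q = 76, so Q = 46.5. From demand, P = 169.
DWL is the triangle between Q = 46.5 and Q = 93: ½·(93 − 46.5)·(169 − 76) = 2162.25.

DWL = 2162.25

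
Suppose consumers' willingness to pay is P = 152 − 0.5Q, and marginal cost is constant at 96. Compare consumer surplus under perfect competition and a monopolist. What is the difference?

Consumer surplus falls by 2352

Perfect competition: P = MC = 96, so 152 − 0.5Q = 96 and Q = 112.
CS = ½·(152 − 96)·112 = 3136.
Monopoly sets MR = MC: 152 − Q = 96 ⇒ Q = 56, P = 152 − 0.5·56 = 124.
CS = ½·(152 − 124)·56 = 784.
Change in consumer surplus: 784 − 3136 = −2352.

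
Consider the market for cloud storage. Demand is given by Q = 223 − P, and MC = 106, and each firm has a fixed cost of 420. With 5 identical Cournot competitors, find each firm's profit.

π_i = −39.75

Inverting demand: P = 223 − Q.
In a 5-firm Cournot equilibrium, symmetry and the first-order condition give q = (223 − 106)/(6) = 19.5. So Q = 97.5 and P = 125.5.
Each firm's profit = (125.5 − 106)·19.5 − 420 = −39.75.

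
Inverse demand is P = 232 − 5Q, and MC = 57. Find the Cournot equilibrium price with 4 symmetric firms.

In a 4-firm Cournot equilibrium, symmetry and the first-order condition give q = (232 − 57)/(25) = 7. So Q = 28 and P = 92.

P = 92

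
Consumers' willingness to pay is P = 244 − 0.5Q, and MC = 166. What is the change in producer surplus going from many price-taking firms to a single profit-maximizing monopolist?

Under competition P = MC = 166, so Q = (244 − 166)/0.5 = 156.
PS = (166 − 166)·156 = 0.
Monopoly sets MR = MC: 244 − Q = 166 ⇒ Q = 78, P = 244 − 0.5·78 = 205.
PS = (205 − 166)·78 = 3042.
Change in producer surplus: 3042 − 0 = 3042.

PS rises by 3042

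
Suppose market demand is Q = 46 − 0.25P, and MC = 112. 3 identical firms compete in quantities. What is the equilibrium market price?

Inverting demand: P = 184 − 4Q.
In a 3-firm Cournot equilibrium, symmetry and the first-order condition give q = (184 − 112)/(16) = 4.5. So Q = 13.5 and P = 130.

P = 130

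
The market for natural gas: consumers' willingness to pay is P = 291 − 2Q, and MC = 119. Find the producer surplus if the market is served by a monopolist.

A monopolist chooses Q where MR = MC. MR = 291 − 4Q; setting this equal to 119 gives Q = 43 and P = 205.
PS = (205 − 119)·43 = 3698.

PS = 3698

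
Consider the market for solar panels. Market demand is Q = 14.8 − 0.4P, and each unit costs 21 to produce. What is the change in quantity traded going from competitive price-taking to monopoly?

Quantity traded falls by 3.2

Inverting demand: P = 37 − 2.5Q.
Under competition P = MC = 21, so Q = (37 − 21)/2.5 = 6.4.
The monopolist equates marginal revenue to marginal cost: 37 − 5Q = 21, so Q = 3.2. From demand, P = 29.
Change in quantity traded: 3.2 − 6.4 = −3.2.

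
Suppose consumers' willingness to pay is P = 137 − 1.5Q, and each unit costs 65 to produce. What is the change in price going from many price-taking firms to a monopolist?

P rises by 36

Perfect competition: P = MC = 65, so 137 − 1.5Q = 65 and Q = 48.
Monopoly sets MR = MC: 137 − 3Q = 65 ⇒ Q = 24, P = 137 − 1.5·24 = 101.
Change in price: 101 − 65 = 36.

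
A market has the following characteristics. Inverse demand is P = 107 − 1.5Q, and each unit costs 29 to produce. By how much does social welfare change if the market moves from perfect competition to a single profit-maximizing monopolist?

Competitive firms price at marginal cost: P = 29, giving Q = 52.
CS = ½·(107 − 29)·52 = 2028; PS = (29 − 29)·52 = 0; TS = 2028.
The monopolist equates marginal revenue to marginal cost: 107 − 3Q = 29, so Q = 26. From demand, P = 68.
CS = ½·(107 − 68)·26 = 507; PS = (68 − 29)·26 = 1014; TS = 1521.
Change in social welfare: 1521 − 2028 = −507.

TS falls by 507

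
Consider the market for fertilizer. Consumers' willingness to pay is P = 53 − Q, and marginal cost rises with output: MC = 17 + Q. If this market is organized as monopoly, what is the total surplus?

TS = 288

A monopolist chooses Q where MR = MC. MR = 53 − 2Q; setting this equal to 17 + Q gives Q = 12 and P = 41.
CS = ½·(53 − 41)·12 = 72; PS = (41·12 − 17·12 − ½·1·12²) = 216; TS = 288.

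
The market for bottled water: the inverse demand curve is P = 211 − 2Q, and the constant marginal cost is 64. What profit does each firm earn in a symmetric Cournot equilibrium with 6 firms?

π_i = 220.5

Cournot with 6 identical firms: the symmetric best-response condition is 211 − 14q = 64. Each firm produces q = 10.5, total output Q = 63, price P = 85.
Each firm's profit = (85 − 64)·10.5 = 220.5.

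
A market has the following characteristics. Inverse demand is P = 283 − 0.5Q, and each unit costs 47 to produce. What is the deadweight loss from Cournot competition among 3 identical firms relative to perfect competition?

DWL = 3481

Under competition P = MC = 47, so Q = (283 − 47)/0.5 = 472.
In a 3-firm Cournot equilibrium, symmetry and the first-order condition give q = (283 − 47)/(2) = 118. So Q = 354 and P = 106.
DWL is the triangle between Q = 354 and Q = 472: ½·(472 − 354)·(106 − 47) = 3481.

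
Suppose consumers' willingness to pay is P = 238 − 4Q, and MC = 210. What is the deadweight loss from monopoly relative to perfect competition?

DWL = 24.5

Competitive firms price at marginal cost: P = 210, giving Q = 7.
A monopolist chooses Q where MR = MC. MR = 238 − 8Q; setting this equal to 210 gives Q = 3.5 and P = 224.
DWL is the triangle between Q = 3.5 and Q = 7: ½·(7 − 3.5)·(224 − 210) = 24.5.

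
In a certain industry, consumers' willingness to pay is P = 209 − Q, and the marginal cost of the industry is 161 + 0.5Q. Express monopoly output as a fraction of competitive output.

Monopoly sets MR = MC: 209 − 2Q = 161 + 0.5Q ⇒ Q = 19.2, P = 209 − 19.2 = 189.8.
Competitive equilibrium sets price equal to marginal cost: 209 − Q = 161 + 0.5Q, so Q = 32 and P = 177.
Ratio Q_m/Q_c = 19.2/32 = 0.6.

Q_m/Q_c = 0.6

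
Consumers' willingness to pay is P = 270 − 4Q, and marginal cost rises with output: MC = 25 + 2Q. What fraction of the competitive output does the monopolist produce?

A monopolist chooses Q where MR = MC. MR = 270 − 8Q; setting this equal to 25 + 2Q gives Q = 24.5 and P = 172.
Under competition P = MC: 270 − 4Q = 25 + 2Q ⇒ Q = 245/6, P = 320/3.
Ratio Q_m/Q_c = 24.5/(245/6) = 0.6.

Q_m/Q_c = 0.6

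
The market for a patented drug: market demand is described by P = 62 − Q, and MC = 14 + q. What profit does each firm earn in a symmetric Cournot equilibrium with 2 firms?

π_i = 216

Cournot with 2 identical firms: the symmetric best-response condition is 62 − 3q = 14 + q. Each firm produces q = 12, total output Q = 24, price P = 38.
Each firm's profit = 38·12 − (14·12 + ½·1·12²) = 216.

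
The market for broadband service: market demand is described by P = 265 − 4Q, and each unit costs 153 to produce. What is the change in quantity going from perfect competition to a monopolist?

Under competition P = MC = 153, so Q = (265 − 153)/4 = 28.
Monopoly sets MR = MC: 265 − 8Q = 153 ⇒ Q = 14, P = 265 − 4·14 = 209.
Change in quantity: 14 − 28 = −14.

Quantity falls by 14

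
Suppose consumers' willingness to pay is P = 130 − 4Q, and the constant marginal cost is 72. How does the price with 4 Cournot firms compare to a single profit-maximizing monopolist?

With 4 symmetric Cournot firms, each firm's FOC gives 130 − 20q = 72, so q = 2.9, Q = 4·2.9 = 11.6, and P = 83.6.
Monopoly sets MR = MC: 130 − 8Q = 72 ⇒ Q = 7.25, P = 130 − 4·7.25 = 101.

Cournot: P = 83.6; Monopoly: P = 101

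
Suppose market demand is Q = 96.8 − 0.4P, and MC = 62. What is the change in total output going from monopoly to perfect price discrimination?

Total output rises by 36

Inverting demand: P = 242 − 2.5Q.
Monopoly sets MR = MC: 242 − 5Q = 62 ⇒ Q = 36, P = 242 − 2.5·36 = 152.
Under first-degree price discrimination the firm charges each unit its demand price and produces up to where P = MC, i.e. Q = 72. Consumer surplus is zero; producer surplus equals total surplus.
Change in total output: 72 − 36 = 36.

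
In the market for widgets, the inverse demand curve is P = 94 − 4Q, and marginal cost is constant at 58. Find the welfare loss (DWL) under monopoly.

Competitive firms price at marginal cost: P = 58, giving Q = 9.
Monopoly sets MR = MC: 94 − 8Q = 58 ⇒ Q = 4.5, P = 94 − 4·4.5 = 76.
DWL is the triangle between Q = 4.5 and Q = 9: ½·(9 − 4.5)·(76 − 58) = 40.5.

DWL = 40.5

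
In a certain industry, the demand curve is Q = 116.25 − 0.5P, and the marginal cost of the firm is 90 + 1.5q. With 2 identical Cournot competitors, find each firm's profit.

π_i = 992.75

Inverting demand: P = 232.5 − 2Q.
Cournot with 2 identical firms: the symmetric best-response condition is 232.5 − 6q = 90 + 1.5q. Each firm produces q = 19, total output Q = 38, price P = 156.5.
Each firm's profit = 156.5·19 − (90·19 + ½·1.5·19²) = 992.75.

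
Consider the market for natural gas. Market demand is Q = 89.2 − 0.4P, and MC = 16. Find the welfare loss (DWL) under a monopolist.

DWL = 2142.45

Inverting demand: P = 223 − 2.5Q.
Under competition P = MC = 16, so Q = (223 − 16)/2.5 = 82.8.
A monopolist chooses Q where MR = MC. MR = 223 − 5Q; setting this equal to 16 gives Q = 41.4 and P = 119.5.
DWL is the triangle between Q = 41.4 and Q = 82.8: ½·(82.8 − 41.4)·(119.5 − 16) = 2142.45.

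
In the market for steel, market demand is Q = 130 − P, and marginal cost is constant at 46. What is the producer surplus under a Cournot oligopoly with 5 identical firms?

Inverting demand: P = 130 − Q.
In a 5-firm Cournot equilibrium, symmetry and the first-order condition give q = (130 − 46)/(6) = 14. So Q = 70 and P = 60.
PS = (60 − 46)·70 = 980.

PS = 980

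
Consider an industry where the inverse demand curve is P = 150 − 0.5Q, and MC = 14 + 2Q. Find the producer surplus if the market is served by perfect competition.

Under competition P = MC: 150 − 0.5Q = 14 + 2Q ⇒ Q = 54.4, P = 122.8.
PS = P·Q − VC(Q) = 122.8·54.4 − (14·54.4 + ½·2·54.4²) = 2959.36.

PS = 2959.36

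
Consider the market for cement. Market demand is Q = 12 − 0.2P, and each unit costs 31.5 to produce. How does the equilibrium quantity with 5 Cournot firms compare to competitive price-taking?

Cournot: Q = 4.75; Competition: Q = 5.7

Inverting demand: P = 60 − 5Q.
In a 5-firm Cournot equilibrium, symmetry and the first-order condition give q = (60 − 31.5)/(30) = 0.95. So Q = 4.75 and P = 36.25.
Under competition P = MC = 31.5, so Q = (60 − 31.5)/5 = 5.7.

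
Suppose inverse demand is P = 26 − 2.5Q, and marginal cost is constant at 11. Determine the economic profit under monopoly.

Monopoly sets MR = MC: 26 − 5Q = 11 ⇒ Q = 3, P = 26 − 2.5·3 = 18.5.
Profit = (18.5 − 11)·3 = 22.5.

Profit = 22.5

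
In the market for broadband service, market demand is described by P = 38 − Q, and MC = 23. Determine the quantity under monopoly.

Monopoly sets MR = MC: 38 − 2Q = 23 ⇒ Q = 7.5, P = 38 − 7.5 = 30.5.

Q = 7.5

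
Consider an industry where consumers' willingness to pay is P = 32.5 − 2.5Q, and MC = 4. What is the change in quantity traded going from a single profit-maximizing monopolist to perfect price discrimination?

Quantity traded rises by 5.7

The monopolist equates marginal revenue to marginal cost: 32.5 − 5Q = 4, so Q = 5.7. From demand, P = 18.25.
Under first-degree price discrimination the firm charges each unit its demand price and produces up to where P = MC, i.e. Q = 11.4. Consumer surplus is zero; producer surplus equals total surplus.
Change in quantity traded: 11.4 − 5.7 = 5.7.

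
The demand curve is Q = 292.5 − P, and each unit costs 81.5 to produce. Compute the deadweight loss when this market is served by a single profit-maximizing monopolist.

Inverting demand: P = 292.5 − Q.
Perfect competition: P = MC = 81.5, so 292.5 − Q = 81.5 and Q = 211.
Monopoly sets MR = MC: 292.5 − 2Q = 81.5 ⇒ Q = 105.5, P = 292.5 − 105.5 = 187.
DWL is the triangle between Q = 105.5 and Q = 211: ½·(211 − 105.5)·(187 − 81.5) = 5565.125.

DWL = 5565.125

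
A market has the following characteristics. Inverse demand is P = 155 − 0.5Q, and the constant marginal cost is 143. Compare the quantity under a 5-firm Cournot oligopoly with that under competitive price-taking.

Cournot: Q = 20; Competition: Q = 24

In a 5-firm Cournot equilibrium, symmetry and the first-order condition give q = (155 − 143)/(3) = 4. So Q = 20 and P = 145.
Under competition P = MC = 143, so Q = (155 − 143)/0.5 = 24.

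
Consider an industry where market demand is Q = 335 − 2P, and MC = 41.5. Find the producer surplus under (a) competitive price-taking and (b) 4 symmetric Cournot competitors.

Inverting demand: P = 167.5 − 0.5Q.
Perfect competition: P = MC = 41.5, so 167.5 − 0.5Q = 41.5 and Q = 252.
PS = (41.5 − 41.5)·252 = 0.
Cournot with 4 identical firms: the symmetric best-response condition is 167.5 − 2.5q = 41.5. Each firm produces q = 50.4, total output Q = 201.6, price P = 66.7.
PS = (66.7 − 41.5)·201.6 = 5080.32.

Competition: PS = 0; Cournot: PS = 5080.32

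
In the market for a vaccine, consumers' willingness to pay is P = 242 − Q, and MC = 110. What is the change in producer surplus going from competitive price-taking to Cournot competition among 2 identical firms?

Under competition P = MC = 110, so Q = (242 − 110)/1 = 132.
PS = (110 − 110)·132 = 0.
With 2 symmetric Cournot firms, each firm's FOC gives 242 − 3q = 110, so q = 44, Q = 2·44 = 88, and P = 154.
PS = (154 − 110)·88 = 3872.
Change in producer surplus: 3872 − 0 = 3872.

PS rises by 3872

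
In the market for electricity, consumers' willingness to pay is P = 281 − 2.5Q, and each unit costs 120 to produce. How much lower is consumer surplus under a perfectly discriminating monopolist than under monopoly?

Monopoly sets MR = MC: 281 − 5Q = 120 ⇒ Q = 32.2, P = 281 − 2.5·32.2 = 200.5.
CS = ½·(281 − 200.5)·32.2 = 1296.05.
Under first-degree price discrimination the firm charges each unit its demand price and produces up to where P = MC, i.e. Q = 64.4. Consumer surplus is zero; producer surplus equals total surplus.
CS = 0.
Change in consumer surplus: 0 − 1296.05 = −1296.05.

Consumer surplus falls by 1296.05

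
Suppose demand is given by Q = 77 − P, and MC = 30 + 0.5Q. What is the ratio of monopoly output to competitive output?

Q_m/Q_c = 0.6

Inverting demand: P = 77 − Q.
Monopoly sets MR = MC: 77 − 2Q = 30 + 0.5Q ⇒ Q = 18.8, P = 77 − 18.8 = 58.2.
Competitive equilibrium sets price equal to marginal cost: 77 − Q = 30 + 0.5Q, so Q = 94/3 and P = 137/3.
Ratio Q_m/Q_c = 18.8/(94/3) = 0.6.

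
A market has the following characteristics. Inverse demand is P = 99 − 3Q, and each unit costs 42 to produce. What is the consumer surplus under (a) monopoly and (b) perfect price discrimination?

Monopoly: CS = 135.375; Perfect PD: CS = 0

The monopolist equates marginal revenue to marginal cost: 99 − 6Q = 42, so Q = 9.5. From demand, P = 70.5.
CS = ½·(99 − 70.5)·9.5 = 135.375.
A perfectly discriminating monopolist sells every unit with P(Q) ≥ MC(Q), so output equals the competitive quantity Q = 19. Each buyer pays their reservation price, so CS = 0 and the firm captures all surplus.
CS = 0.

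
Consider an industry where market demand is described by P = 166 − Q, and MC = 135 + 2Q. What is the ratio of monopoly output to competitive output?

The monopolist equates marginal revenue to marginal cost: 166 − 2Q = 135 + 2Q, so Q = 7.75. From demand, P = 158.25.
Competitive equilibrium sets price equal to marginal cost: 166 − Q = 135 + 2Q, so Q = 31/3 and P = 467/3.
Ratio Q_m/Q_c = 7.75/(31/3) = 0.75.

Q_m/Q_c = 0.75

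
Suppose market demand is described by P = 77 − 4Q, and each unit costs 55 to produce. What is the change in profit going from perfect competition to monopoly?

Under competition P = MC = 55, so Q = (77 − 55)/4 = 5.5.
Profit = (55 − 55)·5.5 = 0.
Monopoly sets MR = MC: 77 − 8Q = 55 ⇒ Q = 2.75, P = 77 − 4·2.75 = 66.
Profit = (66 − 55)·2.75 = 30.25.
Change in profit: 30.25 − 0 = 30.25.

π rises by 30.25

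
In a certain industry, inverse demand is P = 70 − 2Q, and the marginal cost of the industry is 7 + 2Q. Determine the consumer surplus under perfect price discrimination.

CS = 0

With perfect price discrimination, output is the efficient level Q = 15.75 (where demand meets MC), but every buyer pays their willingness to pay: CS = 0 and PS = total surplus.
CS = 0.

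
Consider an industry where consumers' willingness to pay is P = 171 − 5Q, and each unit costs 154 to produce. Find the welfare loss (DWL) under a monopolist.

Competitive firms price at marginal cost: P = 154, giving Q = 3.4.
Monopoly sets MR = MC: 171 − 10Q = 154 ⇒ Q = 1.7, P = 171 − 5·1.7 = 162.5.
DWL is the triangle between Q = 1.7 and Q = 3.4: ½·(3.4 − 1.7)·(162.5 − 154) = 7.225.

DWL = 7.225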